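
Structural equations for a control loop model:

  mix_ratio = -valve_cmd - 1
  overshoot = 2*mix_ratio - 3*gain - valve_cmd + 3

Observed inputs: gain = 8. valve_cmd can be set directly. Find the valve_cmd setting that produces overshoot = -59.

valve_cmd = 12

Substituting into the overshoot equation gives overshoot = -3*valve_cmd - 23.
Solve -3*valve_cmd - 23 = -59: valve_cmd = (-59 + 23) / -3 = 12.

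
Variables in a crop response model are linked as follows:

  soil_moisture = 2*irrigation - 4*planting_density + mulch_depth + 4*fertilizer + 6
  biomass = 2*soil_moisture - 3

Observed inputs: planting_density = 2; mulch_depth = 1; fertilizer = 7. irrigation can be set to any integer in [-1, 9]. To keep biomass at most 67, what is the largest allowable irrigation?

irrigation = 4

Substituting into the soil_moisture equation gives soil_moisture = 2*irrigation + 27.
Substituting into the biomass equation gives biomass = 4*irrigation + 51.
Require 4*irrigation + 51 ≤ 67, so irrigation ≤ 4.
The largest integer in [-1, 9] satisfying this is 4.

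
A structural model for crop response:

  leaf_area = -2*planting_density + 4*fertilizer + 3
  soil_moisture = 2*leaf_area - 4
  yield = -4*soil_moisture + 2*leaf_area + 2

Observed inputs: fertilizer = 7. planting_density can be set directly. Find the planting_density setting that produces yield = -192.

Substituting into the leaf_area equation gives leaf_area = -2*planting_density + 31.
Substituting into the soil_moisture equation gives soil_moisture = -4*planting_density + 58.
yield becomes 12*planting_density - 168.
Solve 12*planting_density - 168 = -192: planting_density = (-192 + 168) / 12 = -2.

planting_density = -2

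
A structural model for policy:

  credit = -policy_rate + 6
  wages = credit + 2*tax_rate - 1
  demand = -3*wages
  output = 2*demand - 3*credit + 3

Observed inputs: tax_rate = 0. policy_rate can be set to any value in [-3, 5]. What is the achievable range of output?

-72 to 0

Substituting into the wages equation gives wages = -policy_rate + 5.
Substituting into the demand equation gives demand = 3*policy_rate - 15.
Substituting into the output equation gives output = 9*policy_rate - 45.
Linear in policy_rate, so extremes are at the endpoints: policy_rate = -3 gives output = -72; policy_rate = 5 gives output = 0.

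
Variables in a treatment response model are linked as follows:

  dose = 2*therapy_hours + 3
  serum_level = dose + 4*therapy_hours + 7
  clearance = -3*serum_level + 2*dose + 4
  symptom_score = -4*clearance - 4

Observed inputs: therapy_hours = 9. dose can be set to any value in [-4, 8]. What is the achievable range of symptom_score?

Intervening on dose fixes its value directly, overriding its dependence on therapy_hours.
Substituting into the serum_level equation gives serum_level = dose + 43.
clearance becomes -dose - 125.
symptom_score becomes 4*dose + 496.
Linear in dose, so extremes are at the endpoints: dose = -4 gives symptom_score = 480; dose = 8 gives symptom_score = 528.

480 to 528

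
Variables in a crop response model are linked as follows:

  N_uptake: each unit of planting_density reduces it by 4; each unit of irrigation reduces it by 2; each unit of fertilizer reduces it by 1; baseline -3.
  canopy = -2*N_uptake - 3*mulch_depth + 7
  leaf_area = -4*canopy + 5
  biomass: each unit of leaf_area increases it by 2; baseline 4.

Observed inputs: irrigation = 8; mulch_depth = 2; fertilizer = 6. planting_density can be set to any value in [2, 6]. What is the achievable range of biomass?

Substituting into the N_uptake equation gives N_uptake = -4*planting_density - 25.
Substituting into the canopy equation gives canopy = 8*planting_density + 51.
Substituting into the leaf_area equation gives leaf_area = -32*planting_density - 199.
Substituting into the biomass equation gives biomass = -64*planting_density - 394.
Linear in planting_density, so extremes are at the endpoints: planting_density = 2 gives biomass = -522; planting_density = 6 gives biomass = -778.

-778 to -522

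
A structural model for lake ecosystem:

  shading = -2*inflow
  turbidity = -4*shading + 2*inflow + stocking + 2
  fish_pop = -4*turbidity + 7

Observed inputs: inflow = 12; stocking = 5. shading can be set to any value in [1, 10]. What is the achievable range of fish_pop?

Intervening on shading fixes its value directly, overriding its dependence on inflow.
Substituting into the turbidity equation gives turbidity = -4*shading + 31.
Substituting into the fish_pop equation gives fish_pop = 16*shading - 117.
Linear in shading, so extremes are at the endpoints: shading = 1 gives fish_pop = -101; shading = 10 gives fish_pop = 43.

-101 to 43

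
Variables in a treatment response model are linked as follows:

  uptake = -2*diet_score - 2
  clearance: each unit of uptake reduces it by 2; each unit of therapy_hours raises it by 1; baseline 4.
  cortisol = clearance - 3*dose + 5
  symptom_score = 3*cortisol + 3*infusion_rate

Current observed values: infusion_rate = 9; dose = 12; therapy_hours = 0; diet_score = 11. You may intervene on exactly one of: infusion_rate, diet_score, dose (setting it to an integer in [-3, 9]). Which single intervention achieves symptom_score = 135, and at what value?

set dose = 7

Intervening on infusion_rate: symptom_score = 3*infusion_rate + 63. Reaching 135 requires infusion_rate = 24, outside [-3, 9].
Intervening on diet_score: symptom_score = 12*diet_score - 42. Reaching 135 requires diet_score = 59/4, not an integer.
Intervening on dose: with other inputs at their observed values, symptom_score = -9*dose + 198. Solving for 135 gives dose = 7, within [-3, 9].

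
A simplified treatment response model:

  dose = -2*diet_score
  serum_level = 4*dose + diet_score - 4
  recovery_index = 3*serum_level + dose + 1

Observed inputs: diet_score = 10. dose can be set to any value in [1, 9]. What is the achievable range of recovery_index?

Intervening on dose fixes its value directly, overriding its dependence on diet_score.
Substituting into the serum_level equation gives serum_level = 4*dose + 6.
Substituting into the recovery_index equation gives recovery_index = 13*dose + 19.
Linear in dose, so extremes are at the endpoints: dose = 1 gives recovery_index = 32; dose = 9 gives recovery_index = 136.

32 to 136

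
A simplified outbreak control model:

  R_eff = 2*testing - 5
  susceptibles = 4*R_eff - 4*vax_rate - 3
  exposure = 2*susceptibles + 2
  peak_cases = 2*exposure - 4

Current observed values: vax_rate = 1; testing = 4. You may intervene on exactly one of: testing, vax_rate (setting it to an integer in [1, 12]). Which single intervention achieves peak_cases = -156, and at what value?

set vax_rate = 12

Intervening on testing: peak_cases = 32*testing - 108. Reaching -156 requires testing = -3/2, not an integer.
Intervening on vax_rate: with other inputs at their observed values, peak_cases = -16*vax_rate + 36. Solving for -156 gives vax_rate = 12, within [1, 12].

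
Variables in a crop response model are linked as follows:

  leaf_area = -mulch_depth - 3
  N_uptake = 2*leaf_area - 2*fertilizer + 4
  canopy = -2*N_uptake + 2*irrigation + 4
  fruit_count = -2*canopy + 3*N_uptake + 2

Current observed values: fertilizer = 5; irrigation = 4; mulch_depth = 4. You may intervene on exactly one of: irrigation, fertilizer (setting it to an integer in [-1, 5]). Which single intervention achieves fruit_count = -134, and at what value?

set fertilizer = 3

Intervening on irrigation: fruit_count = -4*irrigation - 146. Reaching -134 requires irrigation = -3, outside [-1, 5].
Intervening on fertilizer: with other inputs at their observed values, fruit_count = -14*fertilizer - 92. Solving for -134 gives fertilizer = 3, within [-1, 5].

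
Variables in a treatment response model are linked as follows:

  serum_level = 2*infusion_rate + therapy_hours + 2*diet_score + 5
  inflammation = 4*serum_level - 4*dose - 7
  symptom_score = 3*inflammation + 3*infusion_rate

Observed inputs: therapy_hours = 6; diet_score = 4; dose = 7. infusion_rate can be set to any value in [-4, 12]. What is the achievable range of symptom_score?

15 to 447

Substituting into the serum_level equation gives serum_level = 2*infusion_rate + 19.
Substituting into the inflammation equation gives inflammation = 8*infusion_rate + 41.
Substituting into the symptom_score equation gives symptom_score = 27*infusion_rate + 123.
Linear in infusion_rate, so extremes are at the endpoints: infusion_rate = -4 gives symptom_score = 15; infusion_rate = 12 gives symptom_score = 447.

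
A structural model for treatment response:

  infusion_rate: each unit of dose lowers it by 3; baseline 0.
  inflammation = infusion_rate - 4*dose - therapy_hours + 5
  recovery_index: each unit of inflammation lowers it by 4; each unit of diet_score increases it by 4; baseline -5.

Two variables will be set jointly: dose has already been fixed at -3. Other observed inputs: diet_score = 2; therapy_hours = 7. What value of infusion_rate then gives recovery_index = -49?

With dose held at -3:
Intervening on infusion_rate fixes its value directly, overriding its dependence on dose.
Substituting into the inflammation equation gives inflammation = infusion_rate + 10.
Substituting into the recovery_index equation gives recovery_index = -4*infusion_rate - 37.
Solve -4*infusion_rate - 37 = -49: infusion_rate = (-49 + 37) / -4 = 3.

infusion_rate = 3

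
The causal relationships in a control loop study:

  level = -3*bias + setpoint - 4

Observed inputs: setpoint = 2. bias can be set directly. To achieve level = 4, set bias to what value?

bias = -2

Substituting into the level equation gives level = -3*bias - 2.
Solve -3*bias - 2 = 4: bias = (4 + 2) / -3 = -2.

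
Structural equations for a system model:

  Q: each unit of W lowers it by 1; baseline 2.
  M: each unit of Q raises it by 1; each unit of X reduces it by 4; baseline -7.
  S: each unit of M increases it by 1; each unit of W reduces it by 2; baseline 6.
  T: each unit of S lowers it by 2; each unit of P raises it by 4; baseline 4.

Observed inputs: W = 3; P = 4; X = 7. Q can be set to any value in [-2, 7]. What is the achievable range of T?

Intervening on Q fixes its value directly, overriding its dependence on W.
Substituting into the M equation gives M = Q - 35.
Substituting into the S equation gives S = Q - 35.
Substituting into the T equation gives T = -2*Q + 90.
Linear in Q, so extremes are at the endpoints: Q = -2 gives T = 94; Q = 7 gives T = 76.

76 to 94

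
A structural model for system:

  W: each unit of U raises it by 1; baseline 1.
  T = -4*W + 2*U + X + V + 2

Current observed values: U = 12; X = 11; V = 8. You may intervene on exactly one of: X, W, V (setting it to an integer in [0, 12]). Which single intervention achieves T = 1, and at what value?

set W = 11

Intervening on X: T = X - 18. Reaching 1 requires X = 19, outside [0, 12].
Intervening on W: with other inputs at their observed values, T = -4*W + 45. Solving for 1 gives W = 11, within [0, 12].
Intervening on V: T = V - 15. Reaching 1 requires V = 16, outside [0, 12].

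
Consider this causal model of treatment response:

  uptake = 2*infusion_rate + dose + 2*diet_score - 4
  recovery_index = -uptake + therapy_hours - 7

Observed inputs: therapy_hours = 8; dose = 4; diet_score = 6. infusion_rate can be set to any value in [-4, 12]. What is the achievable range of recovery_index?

Substituting into the uptake equation gives uptake = 2*infusion_rate + 12.
So recovery_index = -2*infusion_rate - 11.
Linear in infusion_rate, so extremes are at the endpoints: infusion_rate = -4 gives recovery_index = -3; infusion_rate = 12 gives recovery_index = -35.

-35 to -3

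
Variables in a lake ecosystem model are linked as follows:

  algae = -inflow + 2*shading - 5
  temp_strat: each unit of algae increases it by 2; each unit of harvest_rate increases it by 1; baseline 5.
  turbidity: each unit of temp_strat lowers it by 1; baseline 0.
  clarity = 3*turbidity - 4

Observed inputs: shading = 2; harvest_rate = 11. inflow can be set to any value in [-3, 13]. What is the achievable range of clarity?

Substituting into the algae equation gives algae = -inflow - 1.
temp_strat becomes -2*inflow + 14.
So turbidity = 2*inflow - 14.
clarity becomes 6*inflow - 46.
Linear in inflow, so extremes are at the endpoints: inflow = -3 gives clarity = -64; inflow = 13 gives clarity = 32.

-64 to 32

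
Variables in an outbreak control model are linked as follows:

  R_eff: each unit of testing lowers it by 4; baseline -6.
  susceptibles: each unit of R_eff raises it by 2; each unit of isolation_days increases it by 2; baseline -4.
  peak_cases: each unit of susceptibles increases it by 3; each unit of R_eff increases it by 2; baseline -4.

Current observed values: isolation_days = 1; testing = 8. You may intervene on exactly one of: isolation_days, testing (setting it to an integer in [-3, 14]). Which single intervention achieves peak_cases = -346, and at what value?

set testing = 9

Intervening on isolation_days: peak_cases = 6*isolation_days - 320. Reaching -346 requires isolation_days = -13/3, not an integer.
Intervening on testing: with other inputs at their observed values, peak_cases = -32*testing - 58. Solving for -346 gives testing = 9, within [-3, 14].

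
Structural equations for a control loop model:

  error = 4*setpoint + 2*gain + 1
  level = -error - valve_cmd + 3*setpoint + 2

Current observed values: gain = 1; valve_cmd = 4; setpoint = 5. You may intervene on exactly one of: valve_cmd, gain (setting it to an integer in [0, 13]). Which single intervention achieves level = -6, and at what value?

set valve_cmd = 0

Intervening on valve_cmd: with other inputs at their observed values, level = -valve_cmd - 6. Solving for -6 gives valve_cmd = 0, within [0, 13].
Intervening on gain: level = -2*gain - 8. Reaching -6 requires gain = -1, outside [0, 13].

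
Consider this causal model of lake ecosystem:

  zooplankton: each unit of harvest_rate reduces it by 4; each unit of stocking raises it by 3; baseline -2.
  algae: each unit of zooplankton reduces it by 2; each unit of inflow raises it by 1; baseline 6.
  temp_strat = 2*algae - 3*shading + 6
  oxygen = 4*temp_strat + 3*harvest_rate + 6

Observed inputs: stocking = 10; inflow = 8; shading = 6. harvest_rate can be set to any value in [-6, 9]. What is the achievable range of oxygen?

Substituting into the zooplankton equation gives zooplankton = -4*harvest_rate + 28.
Substituting into the algae equation gives algae = 8*harvest_rate - 42.
So temp_strat = 16*harvest_rate - 96.
Substituting into the oxygen equation gives oxygen = 67*harvest_rate - 378.
Linear in harvest_rate, so extremes are at the endpoints: harvest_rate = -6 gives oxygen = -780; harvest_rate = 9 gives oxygen = 225.

-780 to 225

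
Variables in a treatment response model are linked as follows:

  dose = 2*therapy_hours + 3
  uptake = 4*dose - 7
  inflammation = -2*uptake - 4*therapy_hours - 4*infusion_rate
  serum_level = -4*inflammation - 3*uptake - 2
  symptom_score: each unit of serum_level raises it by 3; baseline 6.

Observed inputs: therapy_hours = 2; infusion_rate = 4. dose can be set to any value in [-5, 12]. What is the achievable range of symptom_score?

-117 to 903

Intervening on dose fixes its value directly, overriding its dependence on therapy_hours.
Substituting into the inflammation equation gives inflammation = -8*dose - 10.
This gives serum_level = 20*dose + 59.
So symptom_score = 60*dose + 183.
Linear in dose, so extremes are at the endpoints: dose = -5 gives symptom_score = -117; dose = 12 gives symptom_score = 903.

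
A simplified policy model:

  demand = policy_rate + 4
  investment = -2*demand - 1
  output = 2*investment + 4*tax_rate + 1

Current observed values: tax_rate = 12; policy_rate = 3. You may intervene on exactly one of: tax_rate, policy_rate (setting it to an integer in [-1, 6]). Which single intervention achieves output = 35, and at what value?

Intervening on tax_rate: output = 4*tax_rate - 29. Reaching 35 requires tax_rate = 16, outside [-1, 6].
Intervening on policy_rate: with other inputs at their observed values, output = -4*policy_rate + 31. Solving for 35 gives policy_rate = -1, within [-1, 6].

set policy_rate = -1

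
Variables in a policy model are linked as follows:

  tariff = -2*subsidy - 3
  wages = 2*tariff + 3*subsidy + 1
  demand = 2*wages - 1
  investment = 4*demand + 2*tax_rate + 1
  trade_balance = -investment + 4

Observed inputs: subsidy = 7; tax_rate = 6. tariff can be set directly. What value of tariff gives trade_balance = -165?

Intervening on tariff fixes its value directly, overriding its dependence on subsidy.
Substituting into the wages equation gives wages = 2*tariff + 22.
This gives demand = 4*tariff + 43.
So investment = 16*tariff + 185.
Substituting into the trade_balance equation gives trade_balance = -16*tariff - 181.
Solve -16*tariff - 181 = -165: tariff = (-165 + 181) / -16 = -1.

tariff = -1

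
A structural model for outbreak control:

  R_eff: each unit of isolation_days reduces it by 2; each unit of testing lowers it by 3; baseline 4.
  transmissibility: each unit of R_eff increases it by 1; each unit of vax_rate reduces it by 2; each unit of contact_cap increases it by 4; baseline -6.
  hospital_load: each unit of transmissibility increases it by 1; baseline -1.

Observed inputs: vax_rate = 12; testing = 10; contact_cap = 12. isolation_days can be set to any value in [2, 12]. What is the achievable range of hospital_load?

-33 to -13

Substituting into the R_eff equation gives R_eff = -2*isolation_days - 26.
This gives transmissibility = -2*isolation_days - 8.
Substituting into the hospital_load equation gives hospital_load = -2*isolation_days - 9.
Linear in isolation_days, so extremes are at the endpoints: isolation_days = 2 gives hospital_load = -13; isolation_days = 12 gives hospital_load = -33.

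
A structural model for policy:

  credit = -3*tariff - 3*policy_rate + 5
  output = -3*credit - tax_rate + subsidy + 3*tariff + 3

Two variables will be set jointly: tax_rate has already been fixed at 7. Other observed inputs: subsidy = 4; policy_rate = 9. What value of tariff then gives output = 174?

tariff = 9

With tax_rate held at 7:
Substituting into the credit equation gives credit = -3*tariff - 22.
Substituting into the output equation gives output = 12*tariff + 66.
Solve 12*tariff + 66 = 174: tariff = (174 - 66) / 12 = 9.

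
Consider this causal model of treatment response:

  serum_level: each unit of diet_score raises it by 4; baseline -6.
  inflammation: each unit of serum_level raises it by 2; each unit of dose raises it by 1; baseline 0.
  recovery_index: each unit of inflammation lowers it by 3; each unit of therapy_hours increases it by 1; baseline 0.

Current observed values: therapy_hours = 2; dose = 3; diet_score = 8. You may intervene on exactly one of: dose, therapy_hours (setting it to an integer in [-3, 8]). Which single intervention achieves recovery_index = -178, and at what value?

Intervening on dose: with other inputs at their observed values, recovery_index = -3*dose - 154. Solving for -178 gives dose = 8, within [-3, 8].
Intervening on therapy_hours: recovery_index = therapy_hours - 165. Reaching -178 requires therapy_hours = -13, outside [-3, 8].

set dose = 8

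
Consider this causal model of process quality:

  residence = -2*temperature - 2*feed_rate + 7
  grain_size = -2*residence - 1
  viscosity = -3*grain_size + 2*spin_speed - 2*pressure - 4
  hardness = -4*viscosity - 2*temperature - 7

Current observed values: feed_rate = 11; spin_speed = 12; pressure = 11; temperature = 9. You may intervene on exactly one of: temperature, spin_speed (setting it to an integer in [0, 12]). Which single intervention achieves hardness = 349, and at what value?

set temperature = 0

Intervening on temperature: with other inputs at their observed values, hardness = 46*temperature + 349. Solving for 349 gives temperature = 0, within [0, 12].
Intervening on spin_speed: hardness = -8*spin_speed + 859. Reaching 349 requires spin_speed = 255/4, not an integer.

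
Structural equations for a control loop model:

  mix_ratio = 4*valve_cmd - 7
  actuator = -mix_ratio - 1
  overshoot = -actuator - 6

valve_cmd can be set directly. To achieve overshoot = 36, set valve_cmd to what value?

Substituting into the actuator equation gives actuator = -4*valve_cmd + 6.
This gives overshoot = 4*valve_cmd - 12.
Solve 4*valve_cmd - 12 = 36: valve_cmd = (36 + 12) / 4 = 12.

valve_cmd = 12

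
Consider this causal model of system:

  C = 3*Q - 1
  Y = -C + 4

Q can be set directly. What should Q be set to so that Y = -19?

Substituting into the Y equation gives Y = -3*Q + 5.
Solve -3*Q + 5 = -19: Q = (-19 - 5) / -3 = 8.

Q = 8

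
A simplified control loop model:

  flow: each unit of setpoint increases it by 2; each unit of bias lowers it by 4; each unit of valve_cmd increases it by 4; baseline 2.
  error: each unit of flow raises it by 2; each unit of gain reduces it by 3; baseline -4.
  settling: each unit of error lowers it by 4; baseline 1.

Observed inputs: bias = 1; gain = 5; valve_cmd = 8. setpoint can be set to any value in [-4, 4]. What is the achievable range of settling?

Substituting into the flow equation gives flow = 2*setpoint + 30.
So error = 4*setpoint + 41.
Substituting into the settling equation gives settling = -16*setpoint - 163.
Linear in setpoint, so extremes are at the endpoints: setpoint = -4 gives settling = -99; setpoint = 4 gives settling = -227.

-227 to -99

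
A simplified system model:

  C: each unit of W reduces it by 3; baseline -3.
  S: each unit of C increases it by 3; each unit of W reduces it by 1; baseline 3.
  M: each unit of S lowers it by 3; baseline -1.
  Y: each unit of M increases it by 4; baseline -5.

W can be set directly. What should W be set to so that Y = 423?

W = 3

Substituting into the S equation gives S = -10*W - 6.
M becomes 30*W + 17.
Substituting into the Y equation gives Y = 120*W + 63.
Solve 120*W + 63 = 423: W = (423 - 63) / 120 = 3.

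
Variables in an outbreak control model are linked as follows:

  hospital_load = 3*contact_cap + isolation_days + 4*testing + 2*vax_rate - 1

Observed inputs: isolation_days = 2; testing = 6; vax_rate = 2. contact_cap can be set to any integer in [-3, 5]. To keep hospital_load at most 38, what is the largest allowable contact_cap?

Substituting into the hospital_load equation gives hospital_load = 3*contact_cap + 29.
Require 3*contact_cap + 29 ≤ 38, so contact_cap ≤ 3.
The largest integer in [-3, 5] satisfying this is 3.

contact_cap = 3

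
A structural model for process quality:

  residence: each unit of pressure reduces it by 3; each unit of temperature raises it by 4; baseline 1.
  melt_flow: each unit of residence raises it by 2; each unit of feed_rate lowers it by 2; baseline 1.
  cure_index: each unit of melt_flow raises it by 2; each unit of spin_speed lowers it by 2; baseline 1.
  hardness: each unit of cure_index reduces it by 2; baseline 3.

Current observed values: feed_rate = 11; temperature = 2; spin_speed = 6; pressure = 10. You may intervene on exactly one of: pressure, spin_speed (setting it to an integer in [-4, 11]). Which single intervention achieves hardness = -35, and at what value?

Intervening on pressure: with other inputs at their observed values, hardness = 24*pressure + 37. Solving for -35 gives pressure = -3, within [-4, 11].
Intervening on spin_speed: hardness = 4*spin_speed + 253. Reaching -35 requires spin_speed = -72, outside [-4, 11].

set pressure = -3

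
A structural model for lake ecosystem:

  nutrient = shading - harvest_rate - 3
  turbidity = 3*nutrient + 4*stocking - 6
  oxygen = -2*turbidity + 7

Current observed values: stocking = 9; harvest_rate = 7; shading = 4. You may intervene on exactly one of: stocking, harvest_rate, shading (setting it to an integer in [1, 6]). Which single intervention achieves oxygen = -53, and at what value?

set harvest_rate = 1

Intervening on stocking: oxygen = -8*stocking + 55. Reaching -53 requires stocking = 27/2, not an integer.
Intervening on harvest_rate: with other inputs at their observed values, oxygen = 6*harvest_rate - 59. Solving for -53 gives harvest_rate = 1, within [1, 6].
Intervening on shading: oxygen = -6*shading + 7. Reaching -53 requires shading = 10, outside [1, 6].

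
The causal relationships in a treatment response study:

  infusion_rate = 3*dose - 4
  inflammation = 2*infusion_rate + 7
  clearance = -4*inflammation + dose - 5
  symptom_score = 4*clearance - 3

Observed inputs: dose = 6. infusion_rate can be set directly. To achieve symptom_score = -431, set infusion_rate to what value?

Intervening on infusion_rate fixes its value directly, overriding its dependence on dose.
Substituting into the clearance equation gives clearance = -8*infusion_rate - 27.
Substituting into the symptom_score equation gives symptom_score = -32*infusion_rate - 111.
Solve -32*infusion_rate - 111 = -431: infusion_rate = (-431 + 111) / -32 = 10.

infusion_rate = 10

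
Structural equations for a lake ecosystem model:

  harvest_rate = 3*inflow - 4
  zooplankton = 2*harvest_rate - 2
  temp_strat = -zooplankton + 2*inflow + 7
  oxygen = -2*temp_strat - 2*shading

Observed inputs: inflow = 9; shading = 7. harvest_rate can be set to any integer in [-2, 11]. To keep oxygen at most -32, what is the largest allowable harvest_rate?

Intervening on harvest_rate fixes its value directly, overriding its dependence on inflow.
Substituting into the temp_strat equation gives temp_strat = -2*harvest_rate + 27.
This gives oxygen = 4*harvest_rate - 68.
Require 4*harvest_rate - 68 ≤ -32, so harvest_rate ≤ 9.
The largest integer in [-2, 11] satisfying this is 9.

harvest_rate = 9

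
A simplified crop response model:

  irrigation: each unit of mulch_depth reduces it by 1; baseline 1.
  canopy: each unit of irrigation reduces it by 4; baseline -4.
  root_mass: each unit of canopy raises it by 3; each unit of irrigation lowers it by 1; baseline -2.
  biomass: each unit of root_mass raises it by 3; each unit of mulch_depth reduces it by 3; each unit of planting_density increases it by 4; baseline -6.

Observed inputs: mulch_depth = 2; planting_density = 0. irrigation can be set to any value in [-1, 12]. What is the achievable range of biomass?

Intervening on irrigation fixes its value directly, overriding its dependence on mulch_depth.
Substituting into the root_mass equation gives root_mass = -13*irrigation - 14.
Substituting into the biomass equation gives biomass = -39*irrigation - 54.
Linear in irrigation, so extremes are at the endpoints: irrigation = -1 gives biomass = -15; irrigation = 12 gives biomass = -522.

-522 to -15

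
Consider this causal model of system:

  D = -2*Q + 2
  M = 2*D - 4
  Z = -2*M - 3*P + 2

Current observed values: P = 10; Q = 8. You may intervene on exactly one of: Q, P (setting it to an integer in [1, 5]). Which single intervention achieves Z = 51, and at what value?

set P = 5

Intervening on Q: Z = 8*Q - 28. Reaching 51 requires Q = 79/8, not an integer.
Intervening on P: with other inputs at their observed values, Z = -3*P + 66. Solving for 51 gives P = 5, within [1, 5].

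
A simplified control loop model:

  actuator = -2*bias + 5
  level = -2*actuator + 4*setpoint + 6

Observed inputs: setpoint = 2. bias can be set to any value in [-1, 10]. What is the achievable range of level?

0 to 44

Substituting into the level equation gives level = 4*bias + 4.
Linear in bias, so extremes are at the endpoints: bias = -1 gives level = 0; bias = 10 gives level = 44.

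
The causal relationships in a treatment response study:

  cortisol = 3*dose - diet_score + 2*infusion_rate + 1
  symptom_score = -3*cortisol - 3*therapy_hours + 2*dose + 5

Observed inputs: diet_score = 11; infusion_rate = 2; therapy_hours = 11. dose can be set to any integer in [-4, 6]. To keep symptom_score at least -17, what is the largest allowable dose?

dose = 1

Substituting into the cortisol equation gives cortisol = 3*dose - 6.
This gives symptom_score = -7*dose - 10.
Require -7*dose - 10 ≥ -17, so dose ≤ 1.
The largest integer in [-4, 6] satisfying this is 1.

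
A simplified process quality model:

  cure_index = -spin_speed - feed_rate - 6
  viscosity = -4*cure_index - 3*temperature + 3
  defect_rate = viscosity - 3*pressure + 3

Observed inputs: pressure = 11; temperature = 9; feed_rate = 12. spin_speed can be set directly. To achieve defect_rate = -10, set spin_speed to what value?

Substituting into the cure_index equation gives cure_index = -spin_speed - 18.
Substituting into the viscosity equation gives viscosity = 4*spin_speed + 48.
Substituting into the defect_rate equation gives defect_rate = 4*spin_speed + 18.
Solve 4*spin_speed + 18 = -10: spin_speed = (-10 - 18) / 4 = -7.

spin_speed = -7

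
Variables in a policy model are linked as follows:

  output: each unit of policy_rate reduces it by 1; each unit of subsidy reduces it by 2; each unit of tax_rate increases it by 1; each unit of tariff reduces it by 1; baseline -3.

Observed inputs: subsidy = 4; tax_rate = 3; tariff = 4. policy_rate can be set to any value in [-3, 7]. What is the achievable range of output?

-19 to -9

Substituting into the output equation gives output = -policy_rate - 12.
Linear in policy_rate, so extremes are at the endpoints: policy_rate = -3 gives output = -9; policy_rate = 7 gives output = -19.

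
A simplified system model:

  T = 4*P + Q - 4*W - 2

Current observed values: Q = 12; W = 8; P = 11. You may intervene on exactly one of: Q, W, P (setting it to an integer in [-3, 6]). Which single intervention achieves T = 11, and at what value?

set Q = 1

Intervening on Q: with other inputs at their observed values, T = Q + 10. Solving for 11 gives Q = 1, within [-3, 6].
Intervening on W: T = -4*W + 54. Reaching 11 requires W = 43/4, not an integer.
Intervening on P: T = 4*P - 22. Reaching 11 requires P = 33/4, not an integer.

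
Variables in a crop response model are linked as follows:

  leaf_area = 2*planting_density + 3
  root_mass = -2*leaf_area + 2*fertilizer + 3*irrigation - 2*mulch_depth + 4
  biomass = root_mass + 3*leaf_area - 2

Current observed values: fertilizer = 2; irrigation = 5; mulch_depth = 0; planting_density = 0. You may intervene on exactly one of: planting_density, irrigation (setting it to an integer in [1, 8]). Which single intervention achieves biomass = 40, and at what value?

set planting_density = 8

Intervening on planting_density: with other inputs at their observed values, biomass = 2*planting_density + 24. Solving for 40 gives planting_density = 8, within [1, 8].
Intervening on irrigation: biomass = 3*irrigation + 9. Reaching 40 requires irrigation = 31/3, not an integer.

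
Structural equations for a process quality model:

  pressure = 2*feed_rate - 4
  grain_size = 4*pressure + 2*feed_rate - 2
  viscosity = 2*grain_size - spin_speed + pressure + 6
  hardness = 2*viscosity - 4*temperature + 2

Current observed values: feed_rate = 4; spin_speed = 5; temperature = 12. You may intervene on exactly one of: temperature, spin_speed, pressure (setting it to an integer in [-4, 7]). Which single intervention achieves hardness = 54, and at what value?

Intervening on temperature: hardness = -4*temperature + 100. Reaching 54 requires temperature = 23/2, not an integer.
Intervening on spin_speed: with other inputs at their observed values, hardness = -2*spin_speed + 62. Solving for 54 gives spin_speed = 4, within [-4, 7].
Intervening on pressure: hardness = 18*pressure - 20. Reaching 54 requires pressure = 37/9, not an integer.

set spin_speed = 4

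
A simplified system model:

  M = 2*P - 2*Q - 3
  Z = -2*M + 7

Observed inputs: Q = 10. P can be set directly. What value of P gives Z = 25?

Substituting into the M equation gives M = 2*P - 23.
So Z = -4*P + 53.
Solve -4*P + 53 = 25: P = (25 - 53) / -4 = 7.

P = 7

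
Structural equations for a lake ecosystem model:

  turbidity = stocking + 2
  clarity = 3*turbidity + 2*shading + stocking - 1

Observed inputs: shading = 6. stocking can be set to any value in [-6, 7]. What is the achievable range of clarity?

Substituting into the clarity equation gives clarity = 4*stocking + 17.
Linear in stocking, so extremes are at the endpoints: stocking = -6 gives clarity = -7; stocking = 7 gives clarity = 45.

-7 to 45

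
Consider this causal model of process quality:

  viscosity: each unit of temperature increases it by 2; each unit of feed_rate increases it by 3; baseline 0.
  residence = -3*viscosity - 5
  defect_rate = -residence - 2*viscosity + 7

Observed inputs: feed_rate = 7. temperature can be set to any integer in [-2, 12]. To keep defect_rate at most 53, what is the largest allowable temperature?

Substituting into the viscosity equation gives viscosity = 2*temperature + 21.
So residence = -6*temperature - 68.
defect_rate becomes 2*temperature + 33.
Require 2*temperature + 33 ≤ 53, so temperature ≤ 10.
The largest integer in [-2, 12] satisfying this is 10.

temperature = 10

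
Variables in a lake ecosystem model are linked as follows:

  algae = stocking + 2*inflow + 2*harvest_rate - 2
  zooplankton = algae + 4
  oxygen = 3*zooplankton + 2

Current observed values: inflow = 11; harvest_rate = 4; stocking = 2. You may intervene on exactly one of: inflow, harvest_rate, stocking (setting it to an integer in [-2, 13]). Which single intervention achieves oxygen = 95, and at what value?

set stocking = -1

Intervening on inflow: oxygen = 6*inflow + 38. Reaching 95 requires inflow = 19/2, not an integer.
Intervening on harvest_rate: oxygen = 6*harvest_rate + 80. Reaching 95 requires harvest_rate = 5/2, not an integer.
Intervening on stocking: with other inputs at their observed values, oxygen = 3*stocking + 98. Solving for 95 gives stocking = -1, within [-2, 13].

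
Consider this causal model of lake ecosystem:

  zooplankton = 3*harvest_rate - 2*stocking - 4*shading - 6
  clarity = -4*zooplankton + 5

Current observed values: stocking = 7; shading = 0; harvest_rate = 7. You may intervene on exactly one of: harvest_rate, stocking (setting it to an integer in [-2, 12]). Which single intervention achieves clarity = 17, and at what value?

set stocking = 9

Intervening on harvest_rate: clarity = -12*harvest_rate + 85. Reaching 17 requires harvest_rate = 17/3, not an integer.
Intervening on stocking: with other inputs at their observed values, clarity = 8*stocking - 55. Solving for 17 gives stocking = 9, within [-2, 12].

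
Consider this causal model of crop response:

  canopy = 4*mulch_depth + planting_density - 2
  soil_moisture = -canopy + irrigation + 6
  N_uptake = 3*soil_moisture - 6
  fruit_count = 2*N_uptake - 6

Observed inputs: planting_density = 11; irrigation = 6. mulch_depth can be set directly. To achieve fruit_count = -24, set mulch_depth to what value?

mulch_depth = 1

Substituting into the canopy equation gives canopy = 4*mulch_depth + 9.
So soil_moisture = -4*mulch_depth + 3.
N_uptake becomes -12*mulch_depth + 3.
This gives fruit_count = -24*mulch_depth.
Solve -24*mulch_depth = -24: mulch_depth = -24 / -24 = 1.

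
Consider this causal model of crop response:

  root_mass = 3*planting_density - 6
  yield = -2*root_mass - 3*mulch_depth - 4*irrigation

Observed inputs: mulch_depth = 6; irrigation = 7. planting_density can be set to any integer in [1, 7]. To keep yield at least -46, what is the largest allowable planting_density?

Substituting into the yield equation gives yield = -6*planting_density - 34.
Require -6*planting_density - 34 ≥ -46, so planting_density ≤ 2.
The largest integer in [1, 7] satisfying this is 2.

planting_density = 2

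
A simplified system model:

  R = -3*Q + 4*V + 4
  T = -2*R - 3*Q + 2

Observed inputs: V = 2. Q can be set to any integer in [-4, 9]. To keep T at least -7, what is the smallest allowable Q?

Q = 5

Substituting into the R equation gives R = -3*Q + 12.
Substituting into the T equation gives T = 3*Q - 22.
Require 3*Q - 22 ≥ -7, so Q ≥ 5.
The smallest integer in [-4, 9] satisfying this is 5.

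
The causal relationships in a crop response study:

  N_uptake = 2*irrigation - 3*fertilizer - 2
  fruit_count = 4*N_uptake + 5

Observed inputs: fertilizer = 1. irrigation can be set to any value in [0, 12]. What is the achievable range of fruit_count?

-15 to 81

Substituting into the N_uptake equation gives N_uptake = 2*irrigation - 5.
Substituting into the fruit_count equation gives fruit_count = 8*irrigation - 15.
Linear in irrigation, so extremes are at the endpoints: irrigation = 0 gives fruit_count = -15; irrigation = 12 gives fruit_count = 81.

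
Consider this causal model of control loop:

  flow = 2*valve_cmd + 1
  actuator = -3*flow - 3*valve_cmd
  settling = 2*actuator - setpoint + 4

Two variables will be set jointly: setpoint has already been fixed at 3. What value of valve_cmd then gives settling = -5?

With setpoint held at 3:
Substituting into the actuator equation gives actuator = -9*valve_cmd - 3.
Substituting into the settling equation gives settling = -18*valve_cmd - 5.
Solve -18*valve_cmd - 5 = -5: valve_cmd = (-5 + 5) / -18 = 0.

valve_cmd = 0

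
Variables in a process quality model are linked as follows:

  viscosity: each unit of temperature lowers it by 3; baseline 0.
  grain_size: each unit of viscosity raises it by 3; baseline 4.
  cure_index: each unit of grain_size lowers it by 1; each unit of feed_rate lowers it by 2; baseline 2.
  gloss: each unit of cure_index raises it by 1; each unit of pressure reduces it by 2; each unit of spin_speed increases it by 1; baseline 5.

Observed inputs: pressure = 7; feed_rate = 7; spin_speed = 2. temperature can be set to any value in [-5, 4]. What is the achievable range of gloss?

Substituting into the grain_size equation gives grain_size = -9*temperature + 4.
So cure_index = 9*temperature - 16.
So gloss = 9*temperature - 23.
Linear in temperature, so extremes are at the endpoints: temperature = -5 gives gloss = -68; temperature = 4 gives gloss = 13.

-68 to 13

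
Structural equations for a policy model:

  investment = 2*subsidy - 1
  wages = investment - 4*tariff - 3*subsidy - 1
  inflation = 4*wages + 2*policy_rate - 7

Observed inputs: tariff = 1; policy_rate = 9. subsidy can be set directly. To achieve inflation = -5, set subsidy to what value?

subsidy = -2

Substituting into the wages equation gives wages = -subsidy - 6.
This gives inflation = -4*subsidy - 13.
Solve -4*subsidy - 13 = -5: subsidy = (-5 + 13) / -4 = -2.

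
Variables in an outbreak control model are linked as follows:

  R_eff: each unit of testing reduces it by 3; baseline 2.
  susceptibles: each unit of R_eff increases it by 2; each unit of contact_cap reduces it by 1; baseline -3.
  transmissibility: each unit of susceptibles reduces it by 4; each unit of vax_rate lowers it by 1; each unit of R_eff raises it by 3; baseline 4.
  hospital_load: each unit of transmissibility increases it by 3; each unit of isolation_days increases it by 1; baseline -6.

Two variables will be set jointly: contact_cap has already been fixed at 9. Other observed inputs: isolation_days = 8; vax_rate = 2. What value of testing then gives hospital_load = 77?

testing = -1

With contact_cap held at 9:
Substituting into the susceptibles equation gives susceptibles = -6*testing - 8.
So transmissibility = 15*testing + 40.
hospital_load becomes 45*testing + 122.
Solve 45*testing + 122 = 77: testing = (77 - 122) / 45 = -1.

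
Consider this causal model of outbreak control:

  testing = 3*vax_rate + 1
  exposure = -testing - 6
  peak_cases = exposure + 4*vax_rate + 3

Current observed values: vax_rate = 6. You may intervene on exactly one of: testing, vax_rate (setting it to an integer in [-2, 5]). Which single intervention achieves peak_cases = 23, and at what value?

set testing = -2

Intervening on testing: with other inputs at their observed values, peak_cases = -testing + 21. Solving for 23 gives testing = -2, within [-2, 5].
Intervening on vax_rate: peak_cases = vax_rate - 4. Reaching 23 requires vax_rate = 27, outside [-2, 5].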